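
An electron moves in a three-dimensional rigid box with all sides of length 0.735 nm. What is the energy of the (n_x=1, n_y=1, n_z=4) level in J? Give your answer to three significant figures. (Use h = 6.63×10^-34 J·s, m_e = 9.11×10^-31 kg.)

For a 3D rectangular well E = (h²/8m_e)·Σ n_i²/L_i² = (6.63×10^-34)²/(8·9.11×10^-31) · [1²/(0.735 nm)² + 1²/(0.735 nm)² + 4²/(0.735 nm)²].
Evaluating gives E = 2.01×10^-18 J.

E = 2.01×10^-18 J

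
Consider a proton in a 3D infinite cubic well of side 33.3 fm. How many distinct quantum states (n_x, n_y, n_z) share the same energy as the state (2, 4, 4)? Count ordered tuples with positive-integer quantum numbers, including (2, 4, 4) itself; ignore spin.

degeneracy = 3

The level has n_x² + n_y² + n_z² = 36. The ordered positive-integer solutions are (2, 4, 4), (4, 2, 4), (4, 4, 2).
That gives 3 states.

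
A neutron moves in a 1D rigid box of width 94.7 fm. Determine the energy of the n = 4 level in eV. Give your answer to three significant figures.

E_4 = 3.65×10^5 eV

For an infinite well E_n = n²h²/(8m_nL²), so E_1 = h²/(8m_nL²) = (6.626×10^-34)²/(8·1.675×10^-27·(9.47×10^-14 m)²) = 3.653×10^-15 J.
Then E_4 = 4²·E_1 = 16·3.653×10^-15 J = 5.845×10^-14 J.
Converting, E_4 = 5.845×10^-14 J / (1.602×10^-19 J/eV) = 3.65×10^5 eV.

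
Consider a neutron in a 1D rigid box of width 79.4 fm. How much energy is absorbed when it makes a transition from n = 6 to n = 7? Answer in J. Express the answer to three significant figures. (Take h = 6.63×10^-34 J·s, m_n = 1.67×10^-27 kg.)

E_1 = h²/(8m_nL²) = 5.219×10^-15 J.
|ΔE| = |6² − 7²|·E_1 = 13·5.219×10^-15 J = 6.78×10^-14 J.

|ΔE| = 6.78×10^-14 J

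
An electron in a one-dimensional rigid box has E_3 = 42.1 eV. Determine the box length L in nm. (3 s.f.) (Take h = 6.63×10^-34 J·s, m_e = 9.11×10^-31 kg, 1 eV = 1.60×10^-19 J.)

L = 0.284 nm

From E_n = n²h²/(8m_eL²), L = n·h/√(8m_eE_n).
E_3 = 42.1 eV = 6.736×10^-18 J, so L = 3·6.63×10^-34/√(8·9.11×10^-31·6.736×10^-18) = 2.84×10^-10 m = 0.284 nm.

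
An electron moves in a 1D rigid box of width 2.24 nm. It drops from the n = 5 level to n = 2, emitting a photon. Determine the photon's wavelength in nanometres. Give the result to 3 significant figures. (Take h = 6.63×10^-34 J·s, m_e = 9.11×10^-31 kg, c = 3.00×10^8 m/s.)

λ = 788 nm

E_1 = h²/(8m_eL²) = 1.202×10^-20 J, so ΔE = (5² − 2²)E_1 = 2.524×10^-19 J.
λ = hc/ΔE = (6.63×10^-34·3.00×10^8)/2.524×10^-19 = 7.88×10^-7 m = 788 nm.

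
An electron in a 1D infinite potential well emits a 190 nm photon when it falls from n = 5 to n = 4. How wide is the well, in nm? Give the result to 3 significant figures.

L = 0.720 nm

The photon carries ΔE = hc/λ = 6.626×10^-34·2.998×10^8/1.90×10^-7 m = 1.046×10^-18 J.
Since ΔE = (5² − 4²)E_1, E_1 = 1.162×10^-19 J, and L = h/√(8m_eE_1) = 7.20×10^-10 m = 0.720 nm.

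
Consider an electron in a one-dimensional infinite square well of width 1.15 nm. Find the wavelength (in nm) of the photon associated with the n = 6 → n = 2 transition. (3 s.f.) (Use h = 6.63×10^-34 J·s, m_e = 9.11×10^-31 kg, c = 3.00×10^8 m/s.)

E_1 = h²/(8m_eL²) = 4.561×10^-20 J, so ΔE = (6² − 2²)E_1 = 1.460×10^-18 J.
λ = hc/ΔE = (6.63×10^-34·3.00×10^8)/1.460×10^-18 = 1.36×10^-7 m = 136 nm.

λ = 136 nm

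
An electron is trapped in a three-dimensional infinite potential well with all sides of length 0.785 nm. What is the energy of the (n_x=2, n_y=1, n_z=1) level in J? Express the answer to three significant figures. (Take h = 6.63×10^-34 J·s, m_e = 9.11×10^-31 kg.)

E = 5.87×10^-19 J

For a 3D rectangular well E = (h²/8m_e)·Σ n_i²/L_i² = (6.63×10^-34)²/(8·9.11×10^-31) · [2²/(0.785 nm)² + 1²/(0.785 nm)² + 1²/(0.785 nm)²].
Evaluating gives E = 5.87×10^-19 J.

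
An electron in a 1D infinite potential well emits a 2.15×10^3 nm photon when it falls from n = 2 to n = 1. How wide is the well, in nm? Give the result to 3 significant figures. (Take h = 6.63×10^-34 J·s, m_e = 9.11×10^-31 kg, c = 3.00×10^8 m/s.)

The photon carries ΔE = hc/λ = 6.63×10^-34·3.00×10^8/2.15×10^-6 m = 9.251×10^-20 J.
Since ΔE = (2² − 1²)E_1, E_1 = 3.084×10^-20 J, and L = h/√(8m_eE_1) = 1.40×10^-9 m = 1.40 nm.

L = 1.40 nm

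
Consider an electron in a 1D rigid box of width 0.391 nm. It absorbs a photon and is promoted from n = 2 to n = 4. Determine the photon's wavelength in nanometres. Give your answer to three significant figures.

E_1 = h²/(8m_eL²) = 3.941×10^-19 J, so ΔE = (4² − 2²)E_1 = 4.729×10^-18 J.
λ = hc/ΔE = (6.626×10^-34·2.998×10^8)/4.729×10^-18 = 4.20×10^-8 m = 42.0 nm.

λ = 42.0 nm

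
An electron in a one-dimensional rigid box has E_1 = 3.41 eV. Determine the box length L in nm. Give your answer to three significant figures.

L = 0.332 nm

From E_n = n²h²/(8m_eL²), L = n·h/√(8m_eE_n).
E_1 = 3.41 eV = 5.463×10^-19 J, so L = 1·6.626×10^-34/√(8·9.109×10^-31·5.463×10^-19) = 3.32×10^-10 m = 0.332 nm.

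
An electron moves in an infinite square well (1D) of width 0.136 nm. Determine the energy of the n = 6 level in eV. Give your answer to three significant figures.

E_6 = 732 eV

For an infinite well E_n = n²h²/(8m_eL²), so E_1 = h²/(8m_eL²) = (6.626×10^-34)²/(8·9.109×10^-31·(1.36×10^-10 m)²) = 3.257×10^-18 J.
Then E_6 = 6²·E_1 = 36·3.257×10^-18 J = 1.173×10^-16 J.
Converting, E_6 = 1.173×10^-16 J / (1.602×10^-19 J/eV) = 732 eV.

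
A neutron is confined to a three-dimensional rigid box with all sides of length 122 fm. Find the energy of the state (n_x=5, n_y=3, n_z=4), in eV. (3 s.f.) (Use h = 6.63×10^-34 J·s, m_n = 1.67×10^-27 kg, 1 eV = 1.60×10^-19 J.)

E = 6.91×10^5 eV

For a 3D rectangular well E = (h²/8m_n)·Σ n_i²/L_i² = (6.63×10^-34)²/(8·1.67×10^-27) · [5²/(122 fm)² + 3²/(122 fm)² + 4²/(122 fm)²].
Evaluating gives E = 1.105×10^-13 J = 6.91×10^5 eV.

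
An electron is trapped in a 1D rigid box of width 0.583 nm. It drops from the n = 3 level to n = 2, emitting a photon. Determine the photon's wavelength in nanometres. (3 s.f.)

E_1 = h²/(8m_eL²) = 1.773×10^-19 J, so ΔE = (3² − 2²)E_1 = 8.865×10^-19 J.
λ = hc/ΔE = (6.626×10^-34·2.998×10^8)/8.865×10^-19 = 2.24×10^-7 m = 224 nm.

λ = 224 nm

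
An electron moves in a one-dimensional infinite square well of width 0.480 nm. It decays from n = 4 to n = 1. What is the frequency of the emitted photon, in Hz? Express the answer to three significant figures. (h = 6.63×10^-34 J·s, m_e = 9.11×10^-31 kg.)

E_1 = h²/(8m_eL²) = 2.618×10^-19 J and ΔE = (4² − 1²)E_1 = 3.927×10^-18 J.
f = ΔE/h = 3.927×10^-18/6.63×10^-34 = 5.92×10^15 Hz.

f = 5.92×10^15 Hz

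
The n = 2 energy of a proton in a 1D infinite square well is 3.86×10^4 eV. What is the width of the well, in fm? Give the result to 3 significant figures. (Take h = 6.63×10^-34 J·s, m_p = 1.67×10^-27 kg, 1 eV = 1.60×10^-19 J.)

L = 146 fm

From E_n = n²h²/(8m_pL²), L = n·h/√(8m_pE_n).
E_2 = 3.86×10^4 eV = 6.176×10^-15 J, so L = 2·6.63×10^-34/√(8·1.67×10^-27·6.176×10^-15) = 1.46×10^-13 m = 146 fm.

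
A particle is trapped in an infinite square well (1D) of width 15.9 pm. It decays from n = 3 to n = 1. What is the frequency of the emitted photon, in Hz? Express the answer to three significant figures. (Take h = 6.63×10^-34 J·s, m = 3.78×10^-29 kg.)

E_1 = h²/(8mL²) = 5.750×10^-18 J and ΔE = (3² − 1²)E_1 = 4.600×10^-17 J.
f = ΔE/h = 4.600×10^-17/6.63×10^-34 = 6.94×10^16 Hz.

f = 6.94×10^16 Hz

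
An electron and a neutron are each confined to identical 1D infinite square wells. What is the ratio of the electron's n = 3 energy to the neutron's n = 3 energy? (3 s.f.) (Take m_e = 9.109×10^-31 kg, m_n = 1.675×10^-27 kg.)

E_n ∝ 1/m at fixed n and L, so the ratio is m_n/m_e = 1.675×10^-27/9.109×10^-31 = 1.84×10^3.

1.84×10^3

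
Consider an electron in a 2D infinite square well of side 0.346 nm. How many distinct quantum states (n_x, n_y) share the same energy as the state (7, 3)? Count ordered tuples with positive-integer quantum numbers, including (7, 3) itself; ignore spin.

The level has n_x² + n_y² = 58. The ordered positive-integer solutions are (3, 7), (7, 3).
That gives 2 states.

degeneracy = 2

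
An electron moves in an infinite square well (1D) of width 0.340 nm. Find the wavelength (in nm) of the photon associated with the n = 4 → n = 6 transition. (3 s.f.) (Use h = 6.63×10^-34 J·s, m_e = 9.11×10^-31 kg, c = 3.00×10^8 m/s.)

λ = 19.1 nm

E_1 = h²/(8m_eL²) = 5.217×10^-19 J, so ΔE = (6² − 4²)E_1 = 1.043×10^-17 J.
λ = hc/ΔE = (6.63×10^-34·3.00×10^8)/1.043×10^-17 = 1.91×10^-8 m = 19.1 nm.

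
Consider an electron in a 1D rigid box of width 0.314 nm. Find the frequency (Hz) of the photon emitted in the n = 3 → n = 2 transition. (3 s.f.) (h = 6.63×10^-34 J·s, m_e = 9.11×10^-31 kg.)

E_1 = h²/(8m_eL²) = 6.117×10^-19 J and ΔE = (3² − 2²)E_1 = 3.058×10^-18 J.
f = ΔE/h = 3.058×10^-18/6.63×10^-34 = 4.61×10^15 Hz.

f = 4.61×10^15 Hz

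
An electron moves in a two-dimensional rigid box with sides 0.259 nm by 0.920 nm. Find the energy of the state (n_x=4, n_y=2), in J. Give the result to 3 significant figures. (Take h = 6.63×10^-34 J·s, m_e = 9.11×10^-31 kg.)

For a 2D rectangular well E = (h²/8m_e)·Σ n_i²/L_i² = (6.63×10^-34)²/(8·9.11×10^-31) · [4²/(0.259 nm)² + 2²/(0.920 nm)²].
Evaluating gives E = 1.47×10^-17 J.

E = 1.47×10^-17 J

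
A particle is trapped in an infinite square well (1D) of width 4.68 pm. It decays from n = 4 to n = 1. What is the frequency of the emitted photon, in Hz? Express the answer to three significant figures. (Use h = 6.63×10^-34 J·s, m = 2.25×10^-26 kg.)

f = 2.52×10^15 Hz

E_1 = h²/(8mL²) = 1.115×10^-19 J and ΔE = (4² − 1²)E_1 = 1.672×10^-18 J.
f = ΔE/h = 1.672×10^-18/6.63×10^-34 = 2.52×10^15 Hz.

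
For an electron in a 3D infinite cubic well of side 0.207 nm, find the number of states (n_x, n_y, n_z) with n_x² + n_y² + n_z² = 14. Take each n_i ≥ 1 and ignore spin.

degeneracy = 6

The level has n_x² + n_y² + n_z² = 14. The ordered positive-integer solutions are (1, 2, 3), (1, 3, 2), (2, 1, 3), (2, 3, 1), (3, 1, 2), (3, 2, 1).
That gives 6 states.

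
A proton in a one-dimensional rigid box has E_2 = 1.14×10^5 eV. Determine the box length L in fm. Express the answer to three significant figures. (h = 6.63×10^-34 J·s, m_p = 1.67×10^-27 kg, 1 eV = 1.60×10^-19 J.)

L = 84.9 fm

From E_n = n²h²/(8m_pL²), L = n·h/√(8m_pE_n).
E_2 = 1.14×10^5 eV = 1.824×10^-14 J, so L = 2·6.63×10^-34/√(8·1.67×10^-27·1.824×10^-14) = 8.49×10^-14 m = 84.9 fm.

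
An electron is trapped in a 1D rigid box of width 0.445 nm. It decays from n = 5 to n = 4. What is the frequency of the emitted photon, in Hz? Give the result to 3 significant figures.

f = 4.13×10^15 Hz

E_1 = h²/(8m_eL²) = 3.042×10^-19 J and ΔE = (5² − 4²)E_1 = 2.738×10^-18 J.
f = ΔE/h = 2.738×10^-18/6.626×10^-34 = 4.13×10^15 Hz.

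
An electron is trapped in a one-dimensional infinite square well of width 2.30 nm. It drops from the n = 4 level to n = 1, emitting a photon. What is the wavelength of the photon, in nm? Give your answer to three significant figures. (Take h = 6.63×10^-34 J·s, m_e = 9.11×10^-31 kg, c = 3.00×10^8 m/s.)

λ = 1.16×10^3 nm

E_1 = h²/(8m_eL²) = 1.140×10^-20 J, so ΔE = (4² − 1²)E_1 = 1.710×10^-19 J.
λ = hc/ΔE = (6.63×10^-34·3.00×10^8)/1.710×10^-19 = 1.16×10^-6 m = 1.16×10^3 nm.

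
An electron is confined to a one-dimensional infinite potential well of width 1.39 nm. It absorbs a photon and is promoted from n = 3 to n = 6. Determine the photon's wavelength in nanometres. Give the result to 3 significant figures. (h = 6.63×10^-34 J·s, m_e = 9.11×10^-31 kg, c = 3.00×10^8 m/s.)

λ = 236 nm

E_1 = h²/(8m_eL²) = 3.122×10^-20 J, so ΔE = (6² − 3²)E_1 = 8.429×10^-19 J.
λ = hc/ΔE = (6.63×10^-34·3.00×10^8)/8.429×10^-19 = 2.36×10^-7 m = 236 nm.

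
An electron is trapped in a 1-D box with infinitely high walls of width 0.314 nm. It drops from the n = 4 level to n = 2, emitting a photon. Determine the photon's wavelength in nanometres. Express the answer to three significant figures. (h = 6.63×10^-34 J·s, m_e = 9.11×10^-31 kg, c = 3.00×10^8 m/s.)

E_1 = h²/(8m_eL²) = 6.117×10^-19 J, so ΔE = (4² − 2²)E_1 = 7.340×10^-18 J.
λ = hc/ΔE = (6.63×10^-34·3.00×10^8)/7.340×10^-18 = 2.71×10^-8 m = 27.1 nm.

λ = 27.1 nm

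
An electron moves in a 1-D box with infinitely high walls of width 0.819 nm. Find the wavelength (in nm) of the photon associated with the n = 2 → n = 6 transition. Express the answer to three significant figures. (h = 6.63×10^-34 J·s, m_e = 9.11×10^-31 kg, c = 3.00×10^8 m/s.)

E_1 = h²/(8m_eL²) = 8.992×10^-20 J, so ΔE = (6² − 2²)E_1 = 2.877×10^-18 J.
λ = hc/ΔE = (6.63×10^-34·3.00×10^8)/2.877×10^-18 = 6.91×10^-8 m = 69.1 nm.

λ = 69.1 nm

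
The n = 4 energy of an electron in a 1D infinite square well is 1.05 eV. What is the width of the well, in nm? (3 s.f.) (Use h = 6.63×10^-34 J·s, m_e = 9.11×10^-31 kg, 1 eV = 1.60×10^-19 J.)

L = 2.40 nm

From E_n = n²h²/(8m_eL²), L = n·h/√(8m_eE_n).
E_4 = 1.05 eV = 1.680×10^-19 J, so L = 4·6.63×10^-34/√(8·9.11×10^-31·1.680×10^-19) = 2.40×10^-9 m = 2.40 nm.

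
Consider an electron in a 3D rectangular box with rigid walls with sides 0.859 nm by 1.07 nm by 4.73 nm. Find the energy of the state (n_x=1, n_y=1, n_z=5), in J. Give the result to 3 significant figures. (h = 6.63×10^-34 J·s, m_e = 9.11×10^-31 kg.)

For a 3D rectangular well E = (h²/8m_e)·Σ n_i²/L_i² = (6.63×10^-34)²/(8·9.11×10^-31) · [1²/(0.859 nm)² + 1²/(1.07 nm)² + 5²/(4.73 nm)²].
Evaluating gives E = 2.02×10^-19 J.

E = 2.02×10^-19 J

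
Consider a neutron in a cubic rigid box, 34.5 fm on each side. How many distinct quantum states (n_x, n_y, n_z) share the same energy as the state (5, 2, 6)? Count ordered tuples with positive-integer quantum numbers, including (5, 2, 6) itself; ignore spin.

degeneracy = 6

The level has n_x² + n_y² + n_z² = 65. The ordered positive-integer solutions are (2, 5, 6), (2, 6, 5), (5, 2, 6), (5, 6, 2), (6, 2, 5), (6, 5, 2).
That gives 6 states.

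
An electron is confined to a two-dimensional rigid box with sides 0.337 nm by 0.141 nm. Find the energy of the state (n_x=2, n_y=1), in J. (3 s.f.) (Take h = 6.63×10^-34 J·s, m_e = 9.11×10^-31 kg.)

E = 5.16×10^-18 J

For a 2D rectangular well E = (h²/8m_e)·Σ n_i²/L_i² = (6.63×10^-34)²/(8·9.11×10^-31) · [2²/(0.337 nm)² + 1²/(0.141 nm)²].
Evaluating gives E = 5.16×10^-18 J.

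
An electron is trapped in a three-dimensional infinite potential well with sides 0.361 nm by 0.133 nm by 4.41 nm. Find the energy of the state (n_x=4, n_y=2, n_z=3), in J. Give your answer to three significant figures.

For a 3D rectangular well E = (h²/8m_e)·Σ n_i²/L_i² = (6.626×10^-34)²/(8·9.109×10^-31) · [4²/(0.361 nm)² + 2²/(0.133 nm)² + 3²/(4.41 nm)²].
Evaluating gives E = 2.10×10^-17 J.

E = 2.10×10^-17 J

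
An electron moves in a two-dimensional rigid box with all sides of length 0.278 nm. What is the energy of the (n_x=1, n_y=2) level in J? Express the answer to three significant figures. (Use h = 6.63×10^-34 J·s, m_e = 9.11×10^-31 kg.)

E = 3.90×10^-18 J

For a 2D rectangular well E = (h²/8m_e)·Σ n_i²/L_i² = (6.63×10^-34)²/(8·9.11×10^-31) · [1²/(0.278 nm)² + 2²/(0.278 nm)²].
Evaluating gives E = 3.90×10^-18 J.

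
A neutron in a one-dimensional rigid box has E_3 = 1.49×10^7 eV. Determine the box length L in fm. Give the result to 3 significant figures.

From E_n = n²h²/(8m_nL²), L = n·h/√(8m_nE_n).
E_3 = 1.49×10^7 eV = 2.387×10^-12 J, so L = 3·6.626×10^-34/√(8·1.675×10^-27·2.387×10^-12) = 1.11×10^-14 m = 11.1 fm.

L = 11.1 fm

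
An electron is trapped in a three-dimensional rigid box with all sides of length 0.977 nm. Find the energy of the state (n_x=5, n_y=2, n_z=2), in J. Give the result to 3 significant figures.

For a 3D rectangular well E = (h²/8m_e)·Σ n_i²/L_i² = (6.626×10^-34)²/(8·9.109×10^-31) · [5²/(0.977 nm)² + 2²/(0.977 nm)² + 2²/(0.977 nm)²].
Evaluating gives E = 2.08×10^-18 J.

E = 2.08×10^-18 J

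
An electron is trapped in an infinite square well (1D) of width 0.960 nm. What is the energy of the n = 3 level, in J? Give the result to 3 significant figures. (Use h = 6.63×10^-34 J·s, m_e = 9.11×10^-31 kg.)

For an infinite well E_n = n²h²/(8m_eL²), so E_1 = h²/(8m_eL²) = (6.63×10^-34)²/(8·9.11×10^-31·(9.60×10^-10 m)²) = 6.544×10^-20 J.
Then E_3 = 3²·E_1 = 9·6.544×10^-20 J = 5.89×10^-19 J.

E_3 = 5.89×10^-19 J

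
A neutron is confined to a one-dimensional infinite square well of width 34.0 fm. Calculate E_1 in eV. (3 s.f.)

For an infinite well E_n = n²h²/(8m_nL²), so E_1 = h²/(8m_nL²) = (6.626×10^-34)²/(8·1.675×10^-27·(3.40×10^-14 m)²) = 2.834×10^-14 J.
Converting, E_1 = 2.834×10^-14 J / (1.602×10^-19 J/eV) = 1.77×10^5 eV.

E_1 = 1.77×10^5 eV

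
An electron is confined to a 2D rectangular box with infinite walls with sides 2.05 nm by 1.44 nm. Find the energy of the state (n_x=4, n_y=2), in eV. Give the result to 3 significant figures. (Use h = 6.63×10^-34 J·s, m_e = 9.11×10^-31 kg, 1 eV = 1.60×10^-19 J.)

For a 2D rectangular well E = (h²/8m_e)·Σ n_i²/L_i² = (6.63×10^-34)²/(8·9.11×10^-31) · [4²/(2.05 nm)² + 2²/(1.44 nm)²].
Evaluating gives E = 3.460×10^-19 J = 2.16 eV.

E = 2.16 eV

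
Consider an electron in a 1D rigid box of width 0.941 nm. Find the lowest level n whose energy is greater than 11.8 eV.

n = 6

E_1 = h²/(8m_eL²) = 6.804×10^-20 J = 0.4247 eV.
Need n² > 11.8/0.4247 = 27.78, i.e. n > 5.271.
The smallest integer satisfying this is n = 6.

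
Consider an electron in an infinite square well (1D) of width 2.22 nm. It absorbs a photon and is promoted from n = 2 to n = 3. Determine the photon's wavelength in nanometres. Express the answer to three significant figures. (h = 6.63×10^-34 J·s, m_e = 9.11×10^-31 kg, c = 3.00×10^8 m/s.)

E_1 = h²/(8m_eL²) = 1.224×10^-20 J, so ΔE = (3² − 2²)E_1 = 6.120×10^-20 J.
λ = hc/ΔE = (6.63×10^-34·3.00×10^8)/6.120×10^-20 = 3.25×10^-6 m = 3.25×10^3 nm.

λ = 3.25×10^3 nm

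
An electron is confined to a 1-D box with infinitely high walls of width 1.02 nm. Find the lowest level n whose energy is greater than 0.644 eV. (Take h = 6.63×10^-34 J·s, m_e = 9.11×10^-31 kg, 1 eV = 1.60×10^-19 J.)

E_1 = h²/(8m_eL²) = 5.797×10^-20 J = 0.3623 eV.
Need n² > 0.644/0.3623 = 1.778, i.e. n > 1.333.
The smallest integer satisfying this is n = 2.

n = 2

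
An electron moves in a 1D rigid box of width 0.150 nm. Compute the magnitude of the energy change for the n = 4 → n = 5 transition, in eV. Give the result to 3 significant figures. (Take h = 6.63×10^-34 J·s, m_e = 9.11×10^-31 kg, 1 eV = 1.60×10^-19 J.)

|ΔE| = 151 eV

E_1 = h²/(8m_eL²) = 2.681×10^-18 J.
|ΔE| = |4² − 5²|·E_1 = 9·2.681×10^-18 J = 2.413×10^-17 J = 151 eV.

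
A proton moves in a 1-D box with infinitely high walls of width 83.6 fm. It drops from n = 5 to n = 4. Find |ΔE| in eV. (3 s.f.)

E_1 = h²/(8m_pL²) = 4.694×10^-15 J.
|ΔE| = |5² − 4²|·E_1 = 9·4.694×10^-15 J = 4.225×10^-14 J = 2.64×10^5 eV.

|ΔE| = 2.64×10^5 eV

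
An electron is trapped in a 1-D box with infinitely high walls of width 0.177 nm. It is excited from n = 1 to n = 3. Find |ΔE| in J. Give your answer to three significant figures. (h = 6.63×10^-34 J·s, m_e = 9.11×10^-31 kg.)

E_1 = h²/(8m_eL²) = 1.925×10^-18 J.
|ΔE| = |1² − 3²|·E_1 = 8·1.925×10^-18 J = 1.54×10^-17 J.

|ΔE| = 1.54×10^-17 J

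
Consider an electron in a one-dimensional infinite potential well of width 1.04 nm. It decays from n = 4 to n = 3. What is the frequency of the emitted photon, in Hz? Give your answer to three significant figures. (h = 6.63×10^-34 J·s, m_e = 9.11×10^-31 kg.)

f = 5.89×10^14 Hz

E_1 = h²/(8m_eL²) = 5.576×10^-20 J and ΔE = (4² − 3²)E_1 = 3.903×10^-19 J.
f = ΔE/h = 3.903×10^-19/6.63×10^-34 = 5.89×10^14 Hz.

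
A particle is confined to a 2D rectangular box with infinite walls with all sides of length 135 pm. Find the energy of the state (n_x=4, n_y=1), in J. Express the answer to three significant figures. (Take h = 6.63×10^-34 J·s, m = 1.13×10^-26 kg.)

E = 4.54×10^-21 J

For a 2D rectangular well E = (h²/8m)·Σ n_i²/L_i² = (6.63×10^-34)²/(8·1.13×10^-26) · [4²/(135 pm)² + 1²/(135 pm)²].
Evaluating gives E = 4.54×10^-21 J.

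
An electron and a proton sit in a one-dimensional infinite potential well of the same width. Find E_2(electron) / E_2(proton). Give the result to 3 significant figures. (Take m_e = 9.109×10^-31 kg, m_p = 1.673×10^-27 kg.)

1.84×10^3

E_n ∝ 1/m at fixed n and L, so the ratio is m_p/m_e = 1.673×10^-27/9.109×10^-31 = 1.84×10^3.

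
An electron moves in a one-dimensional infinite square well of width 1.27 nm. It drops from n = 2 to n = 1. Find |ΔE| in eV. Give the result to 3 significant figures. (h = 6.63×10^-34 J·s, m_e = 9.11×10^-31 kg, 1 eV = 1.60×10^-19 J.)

|ΔE| = 0.701 eV

E_1 = h²/(8m_eL²) = 3.739×10^-20 J.
|ΔE| = |2² − 1²|·E_1 = 3·3.739×10^-20 J = 1.122×10^-19 J = 0.701 eV.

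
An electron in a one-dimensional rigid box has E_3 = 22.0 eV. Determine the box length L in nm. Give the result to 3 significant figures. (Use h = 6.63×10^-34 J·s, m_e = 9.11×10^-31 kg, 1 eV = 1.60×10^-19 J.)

L = 0.393 nm

From E_n = n²h²/(8m_eL²), L = n·h/√(8m_eE_n).
E_3 = 22.0 eV = 3.520×10^-18 J, so L = 3·6.63×10^-34/√(8·9.11×10^-31·3.520×10^-18) = 3.93×10^-10 m = 0.393 nm.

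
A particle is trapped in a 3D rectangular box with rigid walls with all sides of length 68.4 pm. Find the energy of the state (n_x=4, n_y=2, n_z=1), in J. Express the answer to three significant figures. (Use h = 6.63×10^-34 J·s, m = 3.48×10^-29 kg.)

For a 3D rectangular well E = (h²/8m)·Σ n_i²/L_i² = (6.63×10^-34)²/(8·3.48×10^-29) · [4²/(68.4 pm)² + 2²/(68.4 pm)² + 1²/(68.4 pm)²].
Evaluating gives E = 7.09×10^-18 J.

E = 7.09×10^-18 J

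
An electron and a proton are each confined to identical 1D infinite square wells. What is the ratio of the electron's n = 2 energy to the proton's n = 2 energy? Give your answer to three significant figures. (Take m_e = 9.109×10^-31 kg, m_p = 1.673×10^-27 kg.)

1.84×10^3

E_n ∝ 1/m at fixed n and L, so the ratio is m_p/m_e = 1.673×10^-27/9.109×10^-31 = 1.84×10^3.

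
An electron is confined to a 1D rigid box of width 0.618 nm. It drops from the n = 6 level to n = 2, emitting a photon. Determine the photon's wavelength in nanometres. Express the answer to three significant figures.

E_1 = h²/(8m_eL²) = 1.577×10^-19 J, so ΔE = (6² − 2²)E_1 = 5.046×10^-18 J.
λ = hc/ΔE = (6.626×10^-34·2.998×10^8)/5.046×10^-18 = 3.94×10^-8 m = 39.4 nm.

λ = 39.4 nm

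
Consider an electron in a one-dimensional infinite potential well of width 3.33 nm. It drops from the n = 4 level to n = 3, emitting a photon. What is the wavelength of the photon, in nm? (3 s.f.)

E_1 = h²/(8m_eL²) = 5.433×10^-21 J, so ΔE = (4² − 3²)E_1 = 3.803×10^-20 J.
λ = hc/ΔE = (6.626×10^-34·2.998×10^8)/3.803×10^-20 = 5.22×10^-6 m = 5.22×10^3 nm.

λ = 5.22×10^3 nm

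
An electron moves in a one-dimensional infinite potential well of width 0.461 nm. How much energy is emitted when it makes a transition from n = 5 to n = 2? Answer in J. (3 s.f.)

|ΔE| = 5.95×10^-18 J

E_1 = h²/(8m_eL²) = 2.835×10^-19 J.
|ΔE| = |5² − 2²|·E_1 = 21·2.835×10^-19 J = 5.95×10^-18 J.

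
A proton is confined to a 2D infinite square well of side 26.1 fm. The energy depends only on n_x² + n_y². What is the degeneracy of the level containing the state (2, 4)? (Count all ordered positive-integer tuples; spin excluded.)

The level has n_x² + n_y² = 20. The ordered positive-integer solutions are (2, 4), (4, 2).
That gives 2 states.

degeneracy = 2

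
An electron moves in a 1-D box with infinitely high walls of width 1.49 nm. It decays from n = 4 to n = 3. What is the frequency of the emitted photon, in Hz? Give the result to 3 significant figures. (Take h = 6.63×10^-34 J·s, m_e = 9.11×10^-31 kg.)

f = 2.87×10^14 Hz

E_1 = h²/(8m_eL²) = 2.717×10^-20 J and ΔE = (4² − 3²)E_1 = 1.902×10^-19 J.
f = ΔE/h = 1.902×10^-19/6.63×10^-34 = 2.87×10^14 Hz.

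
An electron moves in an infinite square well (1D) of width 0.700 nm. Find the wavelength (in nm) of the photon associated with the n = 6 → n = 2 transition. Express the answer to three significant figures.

λ = 50.5 nm

E_1 = h²/(8m_eL²) = 1.230×10^-19 J, so ΔE = (6² − 2²)E_1 = 3.936×10^-18 J.
λ = hc/ΔE = (6.626×10^-34·2.998×10^8)/3.936×10^-18 = 5.05×10^-8 m = 50.5 nm.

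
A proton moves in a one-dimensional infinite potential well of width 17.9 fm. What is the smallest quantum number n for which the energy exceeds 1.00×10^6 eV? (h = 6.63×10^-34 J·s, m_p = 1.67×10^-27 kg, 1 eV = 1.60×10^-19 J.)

n = 2

E_1 = h²/(8m_pL²) = 1.027×10^-13 J = 6.419×10^5 eV.
Need n² > 1.00×10^6/6.419×10^5 = 1.558, i.e. n > 1.248.
The smallest integer satisfying this is n = 2.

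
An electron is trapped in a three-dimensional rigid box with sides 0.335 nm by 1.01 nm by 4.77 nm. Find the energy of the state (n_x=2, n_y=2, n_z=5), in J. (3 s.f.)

For a 3D rectangular well E = (h²/8m_e)·Σ n_i²/L_i² = (6.626×10^-34)²/(8·9.109×10^-31) · [2²/(0.335 nm)² + 2²/(1.01 nm)² + 5²/(4.77 nm)²].
Evaluating gives E = 2.45×10^-18 J.

E = 2.45×10^-18 J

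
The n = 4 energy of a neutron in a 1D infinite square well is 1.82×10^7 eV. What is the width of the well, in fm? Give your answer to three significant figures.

From E_n = n²h²/(8m_nL²), L = n·h/√(8m_nE_n).
E_4 = 1.82×10^7 eV = 2.916×10^-12 J, so L = 4·6.626×10^-34/√(8·1.675×10^-27·2.916×10^-12) = 1.34×10^-14 m = 13.4 fm.

L = 13.4 fm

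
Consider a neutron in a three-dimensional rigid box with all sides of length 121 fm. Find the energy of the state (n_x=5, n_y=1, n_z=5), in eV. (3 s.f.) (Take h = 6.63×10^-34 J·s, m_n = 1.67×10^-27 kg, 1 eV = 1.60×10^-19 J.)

For a 3D rectangular well E = (h²/8m_n)·Σ n_i²/L_i² = (6.63×10^-34)²/(8·1.67×10^-27) · [5²/(121 fm)² + 1²/(121 fm)² + 5²/(121 fm)²].
Evaluating gives E = 1.146×10^-13 J = 7.16×10^5 eV.

E = 7.16×10^5 eV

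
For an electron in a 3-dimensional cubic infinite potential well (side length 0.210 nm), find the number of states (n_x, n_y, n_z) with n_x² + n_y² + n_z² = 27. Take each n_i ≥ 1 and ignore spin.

degeneracy = 4

The level has n_x² + n_y² + n_z² = 27. The ordered positive-integer solutions are (1, 1, 5), (1, 5, 1), (3, 3, 3), (5, 1, 1).
That gives 4 states.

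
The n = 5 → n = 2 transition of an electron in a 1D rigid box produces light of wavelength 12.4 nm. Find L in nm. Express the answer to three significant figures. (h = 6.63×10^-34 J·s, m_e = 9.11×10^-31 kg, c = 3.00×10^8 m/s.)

The photon carries ΔE = hc/λ = 6.63×10^-34·3.00×10^8/1.24×10^-8 m = 1.604×10^-17 J.
Since ΔE = (5² − 2²)E_1, E_1 = 7.638×10^-19 J, and L = h/√(8m_eE_1) = 2.81×10^-10 m = 0.281 nm.

L = 0.281 nm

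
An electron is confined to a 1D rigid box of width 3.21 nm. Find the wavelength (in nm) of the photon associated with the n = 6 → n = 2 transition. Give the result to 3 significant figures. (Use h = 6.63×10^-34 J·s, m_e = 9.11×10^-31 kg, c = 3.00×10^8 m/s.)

λ = 1.06×10^3 nm

E_1 = h²/(8m_eL²) = 5.853×10^-21 J, so ΔE = (6² − 2²)E_1 = 1.873×10^-19 J.
λ = hc/ΔE = (6.63×10^-34·3.00×10^8)/1.873×10^-19 = 1.06×10^-6 m = 1.06×10^3 nm.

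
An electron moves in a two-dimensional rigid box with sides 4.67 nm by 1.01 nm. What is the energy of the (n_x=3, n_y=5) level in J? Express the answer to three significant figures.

E = 1.50×10^-18 J

For a 2D rectangular well E = (h²/8m_e)·Σ n_i²/L_i² = (6.626×10^-34)²/(8·9.109×10^-31) · [3²/(4.67 nm)² + 5²/(1.01 nm)²].
Evaluating gives E = 1.50×10^-18 J.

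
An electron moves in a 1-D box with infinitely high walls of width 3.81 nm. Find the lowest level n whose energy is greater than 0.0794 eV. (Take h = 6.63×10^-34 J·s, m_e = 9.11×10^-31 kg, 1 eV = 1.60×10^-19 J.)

n = 2

E_1 = h²/(8m_eL²) = 4.155×10^-21 J = 0.02597 eV.
Need n² > 0.0794/0.02597 = 3.057, i.e. n > 1.748.
The smallest integer satisfying this is n = 2.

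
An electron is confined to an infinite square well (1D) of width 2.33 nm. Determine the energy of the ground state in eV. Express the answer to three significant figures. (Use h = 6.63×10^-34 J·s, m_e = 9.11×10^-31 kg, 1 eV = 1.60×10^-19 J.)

E_1 = 0.0694 eV

For an infinite well E_n = n²h²/(8m_eL²), so E_1 = h²/(8m_eL²) = (6.63×10^-34)²/(8·9.11×10^-31·(2.33×10^-9 m)²) = 1.111×10^-20 J.
Converting, E_1 = 1.111×10^-20 J / (1.60×10^-19 J/eV) = 0.0694 eV.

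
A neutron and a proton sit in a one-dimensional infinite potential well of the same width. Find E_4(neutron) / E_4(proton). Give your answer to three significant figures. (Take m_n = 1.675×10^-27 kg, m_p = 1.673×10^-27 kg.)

0.999

E_n ∝ 1/m at fixed n and L, so the ratio is m_p/m_n = 1.673×10^-27/1.675×10^-27 = 0.999.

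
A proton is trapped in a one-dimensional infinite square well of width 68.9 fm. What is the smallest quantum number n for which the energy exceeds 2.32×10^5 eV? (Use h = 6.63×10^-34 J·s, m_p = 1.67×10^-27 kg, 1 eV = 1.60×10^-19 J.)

n = 3

E_1 = h²/(8m_pL²) = 6.931×10^-15 J = 4.332×10^4 eV.
Need n² > 2.32×10^5/4.332×10^4 = 5.355, i.e. n > 2.314.
The smallest integer satisfying this is n = 3.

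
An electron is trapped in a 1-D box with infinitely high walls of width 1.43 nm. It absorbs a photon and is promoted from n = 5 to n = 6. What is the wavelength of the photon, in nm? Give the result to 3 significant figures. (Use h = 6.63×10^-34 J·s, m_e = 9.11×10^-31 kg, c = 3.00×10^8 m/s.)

λ = 613 nm

E_1 = h²/(8m_eL²) = 2.949×10^-20 J, so ΔE = (6² − 5²)E_1 = 3.244×10^-19 J.
λ = hc/ΔE = (6.63×10^-34·3.00×10^8)/3.244×10^-19 = 6.13×10^-7 m = 613 nm.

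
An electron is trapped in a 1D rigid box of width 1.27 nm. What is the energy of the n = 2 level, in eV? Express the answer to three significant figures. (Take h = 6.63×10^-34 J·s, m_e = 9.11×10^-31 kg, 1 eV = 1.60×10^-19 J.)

E_2 = 0.935 eV

For an infinite well E_n = n²h²/(8m_eL²), so E_1 = h²/(8m_eL²) = (6.63×10^-34)²/(8·9.11×10^-31·(1.27×10^-9 m)²) = 3.739×10^-20 J.
Then E_2 = 2²·E_1 = 4·3.739×10^-20 J = 1.496×10^-19 J.
Converting, E_2 = 1.496×10^-19 J / (1.60×10^-19 J/eV) = 0.935 eV.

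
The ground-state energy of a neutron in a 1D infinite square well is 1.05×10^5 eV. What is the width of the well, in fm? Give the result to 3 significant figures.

L = 44.1 fm

From E_n = n²h²/(8m_nL²), L = n·h/√(8m_nE_n).
E_1 = 1.05×10^5 eV = 1.682×10^-14 J, so L = 1·6.626×10^-34/√(8·1.675×10^-27·1.682×10^-14) = 4.41×10^-14 m = 44.1 fm.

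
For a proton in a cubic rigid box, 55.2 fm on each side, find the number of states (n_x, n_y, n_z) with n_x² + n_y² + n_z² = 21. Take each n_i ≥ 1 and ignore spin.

degeneracy = 6

The level has n_x² + n_y² + n_z² = 21. The ordered positive-integer solutions are (1, 2, 4), (1, 4, 2), (2, 1, 4), (2, 4, 1), (4, 1, 2), (4, 2, 1).
That gives 6 states.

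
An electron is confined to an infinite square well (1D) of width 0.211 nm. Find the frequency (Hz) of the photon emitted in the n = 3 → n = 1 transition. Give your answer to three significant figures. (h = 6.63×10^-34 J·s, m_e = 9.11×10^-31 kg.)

E_1 = h²/(8m_eL²) = 1.355×10^-18 J and ΔE = (3² − 1²)E_1 = 1.084×10^-17 J.
f = ΔE/h = 1.084×10^-17/6.63×10^-34 = 1.63×10^16 Hz.

f = 1.63×10^16 Hz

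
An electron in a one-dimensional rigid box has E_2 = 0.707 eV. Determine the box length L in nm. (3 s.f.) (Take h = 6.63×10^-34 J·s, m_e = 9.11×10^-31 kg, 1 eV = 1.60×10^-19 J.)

From E_n = n²h²/(8m_eL²), L = n·h/√(8m_eE_n).
E_2 = 0.707 eV = 1.131×10^-19 J, so L = 2·6.63×10^-34/√(8·9.11×10^-31·1.131×10^-19) = 1.46×10^-9 m = 1.46 nm.

L = 1.46 nm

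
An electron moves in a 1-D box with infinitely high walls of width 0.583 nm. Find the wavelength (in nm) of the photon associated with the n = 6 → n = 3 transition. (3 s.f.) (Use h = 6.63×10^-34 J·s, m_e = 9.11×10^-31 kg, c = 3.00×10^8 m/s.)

E_1 = h²/(8m_eL²) = 1.775×10^-19 J, so ΔE = (6² − 3²)E_1 = 4.792×10^-18 J.
λ = hc/ΔE = (6.63×10^-34·3.00×10^8)/4.792×10^-18 = 4.15×10^-8 m = 41.5 nm.

λ = 41.5 nm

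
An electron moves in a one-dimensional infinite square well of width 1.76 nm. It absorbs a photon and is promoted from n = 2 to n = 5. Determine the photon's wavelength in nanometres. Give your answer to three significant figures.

E_1 = h²/(8m_eL²) = 1.945×10^-20 J, so ΔE = (5² − 2²)E_1 = 4.084×10^-19 J.
λ = hc/ΔE = (6.626×10^-34·2.998×10^8)/4.084×10^-19 = 4.86×10^-7 m = 486 nm.

λ = 486 nm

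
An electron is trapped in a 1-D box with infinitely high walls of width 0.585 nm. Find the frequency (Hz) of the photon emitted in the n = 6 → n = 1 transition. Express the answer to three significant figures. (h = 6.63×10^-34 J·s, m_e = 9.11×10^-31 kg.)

E_1 = h²/(8m_eL²) = 1.762×10^-19 J and ΔE = (6² − 1²)E_1 = 6.167×10^-18 J.
f = ΔE/h = 6.167×10^-18/6.63×10^-34 = 9.30×10^15 Hz.

f = 9.30×10^15 Hz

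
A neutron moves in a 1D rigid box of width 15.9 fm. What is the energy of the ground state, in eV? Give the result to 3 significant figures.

For an infinite well E_n = n²h²/(8m_nL²), so E_1 = h²/(8m_nL²) = (6.626×10^-34)²/(8·1.675×10^-27·(1.59×10^-14 m)²) = 1.296×10^-13 J.
Converting, E_1 = 1.296×10^-13 J / (1.602×10^-19 J/eV) = 8.09×10^5 eV.

E_1 = 8.09×10^5 eV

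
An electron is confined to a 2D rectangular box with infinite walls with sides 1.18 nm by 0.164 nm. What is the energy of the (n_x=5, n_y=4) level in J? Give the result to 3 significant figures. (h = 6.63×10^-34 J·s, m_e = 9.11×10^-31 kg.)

E = 3.70×10^-17 J

For a 2D rectangular well E = (h²/8m_e)·Σ n_i²/L_i² = (6.63×10^-34)²/(8·9.11×10^-31) · [5²/(1.18 nm)² + 4²/(0.164 nm)²].
Evaluating gives E = 3.70×10^-17 J.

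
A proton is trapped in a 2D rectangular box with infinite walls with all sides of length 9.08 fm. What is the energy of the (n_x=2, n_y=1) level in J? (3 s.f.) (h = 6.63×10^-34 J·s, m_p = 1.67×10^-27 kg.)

For a 2D rectangular well E = (h²/8m_p)·Σ n_i²/L_i² = (6.63×10^-34)²/(8·1.67×10^-27) · [2²/(9.08 fm)² + 1²/(9.08 fm)²].
Evaluating gives E = 2.00×10^-12 J.

E = 2.00×10^-12 J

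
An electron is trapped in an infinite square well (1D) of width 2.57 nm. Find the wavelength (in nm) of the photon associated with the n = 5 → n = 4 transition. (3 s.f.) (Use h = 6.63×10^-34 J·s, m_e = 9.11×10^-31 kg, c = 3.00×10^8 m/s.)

λ = 2.42×10^3 nm

E_1 = h²/(8m_eL²) = 9.132×10^-21 J, so ΔE = (5² − 4²)E_1 = 8.219×10^-20 J.
λ = hc/ΔE = (6.63×10^-34·3.00×10^8)/8.219×10^-20 = 2.42×10^-6 m = 2.42×10^3 nm.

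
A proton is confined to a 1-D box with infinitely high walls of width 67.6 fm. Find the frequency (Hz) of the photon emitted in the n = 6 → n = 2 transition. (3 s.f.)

f = 3.47×10^20 Hz

E_1 = h²/(8m_pL²) = 7.178×10^-15 J and ΔE = (6² − 2²)E_1 = 2.297×10^-13 J.
f = ΔE/h = 2.297×10^-13/6.626×10^-34 = 3.47×10^20 Hz.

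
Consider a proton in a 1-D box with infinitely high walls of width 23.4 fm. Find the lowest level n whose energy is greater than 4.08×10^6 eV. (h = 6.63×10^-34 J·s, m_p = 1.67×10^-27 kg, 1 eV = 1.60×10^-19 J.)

n = 4

E_1 = h²/(8m_pL²) = 6.009×10^-14 J = 3.756×10^5 eV.
Need n² > 4.08×10^6/3.756×10^5 = 10.86, i.e. n > 3.295.
The smallest integer satisfying this is n = 4.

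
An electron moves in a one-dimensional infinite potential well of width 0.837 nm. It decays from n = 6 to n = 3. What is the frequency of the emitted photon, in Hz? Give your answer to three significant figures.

f = 3.50×10^15 Hz

E_1 = h²/(8m_eL²) = 8.600×10^-20 J and ΔE = (6² − 3²)E_1 = 2.322×10^-18 J.
f = ΔE/h = 2.322×10^-18/6.626×10^-34 = 3.50×10^15 Hz.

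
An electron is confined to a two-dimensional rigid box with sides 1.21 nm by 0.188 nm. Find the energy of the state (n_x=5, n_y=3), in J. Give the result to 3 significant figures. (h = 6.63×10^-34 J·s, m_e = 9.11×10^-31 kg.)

E = 1.64×10^-17 J

For a 2D rectangular well E = (h²/8m_e)·Σ n_i²/L_i² = (6.63×10^-34)²/(8·9.11×10^-31) · [5²/(1.21 nm)² + 3²/(0.188 nm)²].
Evaluating gives E = 1.64×10^-17 J.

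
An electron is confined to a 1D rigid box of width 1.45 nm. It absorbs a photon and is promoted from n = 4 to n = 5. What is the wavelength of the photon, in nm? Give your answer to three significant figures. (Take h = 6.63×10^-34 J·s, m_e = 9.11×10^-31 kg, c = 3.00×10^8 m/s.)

λ = 770 nm

E_1 = h²/(8m_eL²) = 2.869×10^-20 J, so ΔE = (5² − 4²)E_1 = 2.582×10^-19 J.
λ = hc/ΔE = (6.63×10^-34·3.00×10^8)/2.582×10^-19 = 7.70×10^-7 m = 770 nm.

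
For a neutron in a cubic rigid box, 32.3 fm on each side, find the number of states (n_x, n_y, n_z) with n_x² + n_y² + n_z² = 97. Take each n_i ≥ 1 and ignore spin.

degeneracy = 3

The level has n_x² + n_y² + n_z² = 97. The ordered positive-integer solutions are (5, 6, 6), (6, 5, 6), (6, 6, 5).
That gives 3 states.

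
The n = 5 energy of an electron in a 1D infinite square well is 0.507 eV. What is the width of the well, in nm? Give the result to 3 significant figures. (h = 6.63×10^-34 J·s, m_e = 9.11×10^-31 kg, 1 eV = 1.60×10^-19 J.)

L = 4.31 nm

From E_n = n²h²/(8m_eL²), L = n·h/√(8m_eE_n).
E_5 = 0.507 eV = 8.112×10^-20 J, so L = 5·6.63×10^-34/√(8·9.11×10^-31·8.112×10^-20) = 4.31×10^-9 m = 4.31 nm.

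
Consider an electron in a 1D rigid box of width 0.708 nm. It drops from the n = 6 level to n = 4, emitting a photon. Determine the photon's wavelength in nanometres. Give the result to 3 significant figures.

λ = 82.6 nm

E_1 = h²/(8m_eL²) = 1.202×10^-19 J, so ΔE = (6² − 4²)E_1 = 2.404×10^-18 J.
λ = hc/ΔE = (6.626×10^-34·2.998×10^8)/2.404×10^-18 = 8.26×10^-8 m = 82.6 nm.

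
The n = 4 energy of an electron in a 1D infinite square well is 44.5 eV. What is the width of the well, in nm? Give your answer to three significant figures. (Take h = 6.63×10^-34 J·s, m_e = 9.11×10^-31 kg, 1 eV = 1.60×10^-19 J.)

L = 0.368 nm

From E_n = n²h²/(8m_eL²), L = n·h/√(8m_eE_n).
E_4 = 44.5 eV = 7.120×10^-18 J, so L = 4·6.63×10^-34/√(8·9.11×10^-31·7.120×10^-18) = 3.68×10^-10 m = 0.368 nm.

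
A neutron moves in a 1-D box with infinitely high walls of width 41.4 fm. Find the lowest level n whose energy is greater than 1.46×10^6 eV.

E_1 = h²/(8m_nL²) = 1.912×10^-14 J = 1.194×10^5 eV.
Need n² > 1.46×10^6/1.194×10^5 = 12.23, i.e. n > 3.497.
The smallest integer satisfying this is n = 4.

n = 4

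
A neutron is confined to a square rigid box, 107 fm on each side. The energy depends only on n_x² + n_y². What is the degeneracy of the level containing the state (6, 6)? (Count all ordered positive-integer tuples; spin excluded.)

degeneracy = 1

The level has n_x² + n_y² = 72. The ordered positive-integer solutions are (6, 6).
That gives 1 state.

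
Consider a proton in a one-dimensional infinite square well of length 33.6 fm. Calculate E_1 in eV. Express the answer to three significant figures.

For an infinite well E_n = n²h²/(8m_pL²), so E_1 = h²/(8m_pL²) = (6.626×10^-34)²/(8·1.673×10^-27·(3.36×10^-14 m)²) = 2.906×10^-14 J.
Converting, E_1 = 2.906×10^-14 J / (1.602×10^-19 J/eV) = 1.81×10^5 eV.

E_1 = 1.81×10^5 eV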